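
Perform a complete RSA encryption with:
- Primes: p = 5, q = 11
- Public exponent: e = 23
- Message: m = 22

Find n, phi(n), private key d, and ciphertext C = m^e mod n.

Step 1: n = 5 * 11 = 55.
Step 2: phi(n) = (5-1)(11-1) = 4 * 10 = 40.
Step 3: Find d = 23^(-1) mod 40 = 7.
  Verify: 23 * 7 = 161 = 1 (mod 40).
Step 4: C = 22^23 mod 55 = 33.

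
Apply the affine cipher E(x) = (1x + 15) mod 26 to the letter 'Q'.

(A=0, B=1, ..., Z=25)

Step 1: Convert 'Q' to number: x = 16.
Step 2: E(16) = (1 * 16 + 15) mod 26 = 31 mod 26 = 5.
Step 3: Convert 5 back to letter: F.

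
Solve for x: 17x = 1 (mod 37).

Step 1: We need x such that 17 * x = 1 (mod 37).
Step 2: Using the extended Euclidean algorithm or trial:
  17 * 24 = 408 = 11 * 37 + 1.
Step 3: Since 408 mod 37 = 1, the inverse is x = 24.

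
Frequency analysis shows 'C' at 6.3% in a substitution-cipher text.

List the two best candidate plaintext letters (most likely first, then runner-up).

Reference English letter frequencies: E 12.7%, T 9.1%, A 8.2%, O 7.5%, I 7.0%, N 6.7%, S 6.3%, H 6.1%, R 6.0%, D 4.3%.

Step 1: Observed frequency of 'C' is 6.3%.
Step 2: Compute distances to each reference frequency and sort:
  S (6.3%): difference = 0.0% <-- BEST
  H (6.1%): difference = 0.2% <-- RUNNER-UP
  R (6.0%): difference = 0.3%
  N (6.7%): difference = 0.4%
  I (7.0%): difference = 0.7%
Step 3: Most likely is 'S' (6.3%, diff 0.0%); second most likely is 'H' (6.1%, diff 0.2%).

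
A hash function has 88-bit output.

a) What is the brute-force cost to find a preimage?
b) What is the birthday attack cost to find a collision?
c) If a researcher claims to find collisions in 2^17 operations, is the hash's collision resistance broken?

Step 1: Preimage resistance requires brute-force of 2^88 operations.
Step 2: Collision resistance (birthday bound) = 2^(88/2) = 2^44.
Step 3: The claimed attack costs 2^17 operations.
Step 4: Since 2^17 < 2^44, the claimed attack beats the generic birthday bound, so collision resistance is broken.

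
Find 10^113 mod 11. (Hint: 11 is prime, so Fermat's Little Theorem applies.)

Step 1: Since 11 is prime, by Fermat's Little Theorem: 10^10 = 1 (mod 11).
Step 2: Reduce exponent: 113 mod 10 = 3.
Step 3: So 10^113 = 10^3 (mod 11).
Step 4: 10^3 mod 11 = 10.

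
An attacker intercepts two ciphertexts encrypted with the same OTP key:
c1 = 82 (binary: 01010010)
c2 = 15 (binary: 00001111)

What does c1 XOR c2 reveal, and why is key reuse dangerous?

Step 1: c1 XOR c2 = (m1 XOR k) XOR (m2 XOR k).
Step 2: By XOR associativity/commutativity: = m1 XOR m2 XOR k XOR k = m1 XOR m2.
Step 3: 01010010 XOR 00001111 = 01011101 = 93.
Step 4: The key cancels out! An attacker learns m1 XOR m2 = 93, revealing the relationship between plaintexts.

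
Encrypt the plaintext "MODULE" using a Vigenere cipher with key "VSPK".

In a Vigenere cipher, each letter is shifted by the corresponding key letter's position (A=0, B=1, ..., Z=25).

Step 1: Repeat key to match plaintext length:
  Plaintext: MODULE
  Key:       VSPKVS
Step 2: Encrypt each letter:
  M(12) + V(21) = (12+21) mod 26 = 7 = H
  O(14) + S(18) = (14+18) mod 26 = 6 = G
  D(3) + P(15) = (3+15) mod 26 = 18 = S
  U(20) + K(10) = (20+10) mod 26 = 4 = E
  L(11) + V(21) = (11+21) mod 26 = 6 = G
  E(4) + S(18) = (4+18) mod 26 = 22 = W
Ciphertext: HGSEGW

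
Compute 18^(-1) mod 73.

Step 1: We need x such that 18 * x = 1 (mod 73).
Step 2: Using the extended Euclidean algorithm or trial:
  18 * 69 = 1242 = 17 * 73 + 1.
Step 3: Since 1242 mod 73 = 1, the inverse is x = 69.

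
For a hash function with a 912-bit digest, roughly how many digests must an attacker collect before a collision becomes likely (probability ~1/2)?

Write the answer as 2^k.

Step 1: The birthday paradox gives collision probability ~50% after sqrt(2^n) = 2^(n/2) hashes.
Step 2: For 912-bit output: 2^(912/2) = 2^456.
Step 3: Approximately 2^456 hash computations needed.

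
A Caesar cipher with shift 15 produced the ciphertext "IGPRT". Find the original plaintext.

Step 1: Reverse the shift by subtracting 15 from each letter position.
  I (position 8) -> position (8-15) mod 26 = 19 -> T
  G (position 6) -> position (6-15) mod 26 = 17 -> R
  P (position 15) -> position (15-15) mod 26 = 0 -> A
  R (position 17) -> position (17-15) mod 26 = 2 -> C
  T (position 19) -> position (19-15) mod 26 = 4 -> E
Decrypted message: TRACE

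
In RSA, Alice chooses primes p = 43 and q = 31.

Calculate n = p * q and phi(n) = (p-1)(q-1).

Step 1: n = p * q = 43 * 31 = 1333.
Step 2: phi(n) = (p-1)(q-1) = 42 * 30 = 1260.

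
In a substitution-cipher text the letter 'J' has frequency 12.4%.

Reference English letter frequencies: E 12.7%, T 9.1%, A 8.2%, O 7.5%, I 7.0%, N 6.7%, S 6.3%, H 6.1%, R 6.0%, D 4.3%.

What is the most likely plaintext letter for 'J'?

Step 1: The observed frequency is 12.4%.
Step 2: Compare with English frequencies:
  E: 12.7% (difference: 0.3%) <-- closest
  T: 9.1% (difference: 3.3%)
  A: 8.2% (difference: 4.2%)
  O: 7.5% (difference: 4.9%)
  I: 7.0% (difference: 5.4%)
  N: 6.7% (difference: 5.7%)
  S: 6.3% (difference: 6.1%)
  H: 6.1% (difference: 6.3%)
  R: 6.0% (difference: 6.4%)
  D: 4.3% (difference: 8.1%)
Step 3: 'J' most likely represents 'E' (frequency 12.7%).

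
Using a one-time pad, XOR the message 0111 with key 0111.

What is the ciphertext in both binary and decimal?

Step 1: Write out the XOR operation bit by bit:
  Message: 0111
  Key:     0111
  XOR:     0000
Step 2: Convert to decimal: 0000 = 0.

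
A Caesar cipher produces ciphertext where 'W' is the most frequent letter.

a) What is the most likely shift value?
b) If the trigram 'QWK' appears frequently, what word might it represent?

Step 1: In English, 'E' is the most frequent letter (12.7%).
Step 2: The most frequent ciphertext letter is 'W' (position 22).
Step 3: Shift = (22 - 4) mod 26 = 18.
Step 4: Decrypt 'QWK' by shifting back 18:
  Q -> Y
  W -> E
  K -> S
Step 5: 'QWK' decrypts to 'YES'.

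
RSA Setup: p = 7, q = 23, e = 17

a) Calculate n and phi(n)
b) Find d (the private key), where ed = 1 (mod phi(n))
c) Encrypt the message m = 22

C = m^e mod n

Step 1: n = 7 * 23 = 161.
Step 2: phi(n) = (7-1)(23-1) = 6 * 22 = 132.
Step 3: Find d = 17^(-1) mod 132 = 101.
  Verify: 17 * 101 = 1717 = 1 (mod 132).
Step 4: C = 22^17 mod 161 = 22.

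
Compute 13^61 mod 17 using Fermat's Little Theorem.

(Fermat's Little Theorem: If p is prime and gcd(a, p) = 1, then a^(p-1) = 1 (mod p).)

Step 1: Since 17 is prime, by Fermat's Little Theorem: 13^16 = 1 (mod 17).
Step 2: Reduce exponent: 61 mod 16 = 13.
Step 3: So 13^61 = 13^13 (mod 17).
Step 4: 13^13 mod 17 = 13.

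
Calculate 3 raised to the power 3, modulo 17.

Step 1: Compute 3^3 mod 17 step by step, reducing modulo 17 at each step.
  3^1 mod 17 = 3
  3^2 mod 17 = (3 * 3) mod 17 = 9
  3^3 mod 17 = (9 * 3) mod 17 = 10
Step 2: Result = 10.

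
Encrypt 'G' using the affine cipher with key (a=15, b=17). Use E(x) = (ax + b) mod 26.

Step 1: Convert 'G' to number: x = 6.
Step 2: E(6) = (15 * 6 + 17) mod 26 = 107 mod 26 = 3.
Step 3: Convert 3 back to letter: D.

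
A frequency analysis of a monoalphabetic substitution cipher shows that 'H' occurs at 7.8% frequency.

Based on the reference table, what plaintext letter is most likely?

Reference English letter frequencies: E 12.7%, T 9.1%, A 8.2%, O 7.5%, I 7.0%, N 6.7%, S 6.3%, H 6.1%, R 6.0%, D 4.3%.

Step 1: The observed frequency is 7.8%.
Step 2: Compare with English frequencies:
  E: 12.7% (difference: 4.9%)
  T: 9.1% (difference: 1.3%)
  A: 8.2% (difference: 0.4%)
  O: 7.5% (difference: 0.3%) <-- closest
  I: 7.0% (difference: 0.8%)
  N: 6.7% (difference: 1.1%)
  S: 6.3% (difference: 1.5%)
  H: 6.1% (difference: 1.7%)
  R: 6.0% (difference: 1.8%)
  D: 4.3% (difference: 3.5%)
Step 3: 'H' most likely represents 'O' (frequency 7.5%).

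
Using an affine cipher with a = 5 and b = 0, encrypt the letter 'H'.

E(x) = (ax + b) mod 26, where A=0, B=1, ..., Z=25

Step 1: Convert 'H' to number: x = 7.
Step 2: E(7) = (5 * 7 + 0) mod 26 = 35 mod 26 = 9.
Step 3: Convert 9 back to letter: J.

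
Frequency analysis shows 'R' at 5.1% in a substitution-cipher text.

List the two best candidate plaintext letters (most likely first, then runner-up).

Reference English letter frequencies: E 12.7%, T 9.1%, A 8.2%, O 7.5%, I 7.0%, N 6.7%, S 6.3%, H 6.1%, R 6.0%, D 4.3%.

Step 1: Observed frequency of 'R' is 5.1%.
Step 2: Compute distances to each reference frequency and sort:
  D (4.3%): difference = 0.8% <-- BEST
  R (6.0%): difference = 0.9% <-- RUNNER-UP
  H (6.1%): difference = 1.0%
  S (6.3%): difference = 1.2%
  N (6.7%): difference = 1.6%
Step 3: Most likely is 'D' (4.3%, diff 0.8%); second most likely is 'R' (6.0%, diff 0.9%).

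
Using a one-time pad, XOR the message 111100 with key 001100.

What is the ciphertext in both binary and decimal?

Step 1: Write out the XOR operation bit by bit:
  Message: 111100
  Key:     001100
  XOR:     110000
Step 2: Convert to decimal: 110000 = 48.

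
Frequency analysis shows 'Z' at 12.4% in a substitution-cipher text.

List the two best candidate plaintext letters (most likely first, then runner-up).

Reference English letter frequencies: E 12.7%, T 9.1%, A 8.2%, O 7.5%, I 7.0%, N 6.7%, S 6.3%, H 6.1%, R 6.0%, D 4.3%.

Step 1: Observed frequency of 'Z' is 12.4%.
Step 2: Compute distances to each reference frequency and sort:
  E (12.7%): difference = 0.3% <-- BEST
  T (9.1%): difference = 3.3% <-- RUNNER-UP
  A (8.2%): difference = 4.2%
  O (7.5%): difference = 4.9%
  I (7.0%): difference = 5.4%
Step 3: Most likely is 'E' (12.7%, diff 0.3%); second most likely is 'T' (9.1%, diff 3.3%).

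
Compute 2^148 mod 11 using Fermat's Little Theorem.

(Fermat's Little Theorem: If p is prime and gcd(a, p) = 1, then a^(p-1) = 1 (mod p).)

Step 1: Since 11 is prime, by Fermat's Little Theorem: 2^10 = 1 (mod 11).
Step 2: Reduce exponent: 148 mod 10 = 8.
Step 3: So 2^148 = 2^8 (mod 11).
Step 4: 2^8 mod 11 = 3.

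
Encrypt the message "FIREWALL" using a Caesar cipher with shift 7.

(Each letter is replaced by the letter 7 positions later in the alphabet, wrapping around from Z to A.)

Step 1: For each letter, shift forward by 7 positions (mod 26).
  F (position 5) -> position (5+7) mod 26 = 12 -> M
  I (position 8) -> position (8+7) mod 26 = 15 -> P
  R (position 17) -> position (17+7) mod 26 = 24 -> Y
  E (position 4) -> position (4+7) mod 26 = 11 -> L
  W (position 22) -> position (22+7) mod 26 = 3 -> D
  A (position 0) -> position (0+7) mod 26 = 7 -> H
  L (position 11) -> position (11+7) mod 26 = 18 -> S
  L (position 11) -> position (11+7) mod 26 = 18 -> S
Result: MPYLDHSS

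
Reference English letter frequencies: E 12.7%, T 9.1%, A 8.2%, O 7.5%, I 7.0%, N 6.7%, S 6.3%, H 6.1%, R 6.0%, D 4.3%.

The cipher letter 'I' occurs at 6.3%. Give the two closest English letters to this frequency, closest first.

Step 1: Observed frequency of 'I' is 6.3%.
Step 2: Compute distances to each reference frequency and sort:
  S (6.3%): difference = 0.0% <-- BEST
  H (6.1%): difference = 0.2% <-- RUNNER-UP
  R (6.0%): difference = 0.3%
  N (6.7%): difference = 0.4%
  I (7.0%): difference = 0.7%
Step 3: Most likely is 'S' (6.3%, diff 0.0%); second most likely is 'H' (6.1%, diff 0.2%).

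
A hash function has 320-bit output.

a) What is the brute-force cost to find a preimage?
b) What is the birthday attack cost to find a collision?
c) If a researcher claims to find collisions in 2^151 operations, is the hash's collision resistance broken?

Step 1: Preimage resistance requires brute-force of 2^320 operations.
Step 2: Collision resistance (birthday bound) = 2^(320/2) = 2^160.
Step 3: The claimed attack costs 2^151 operations.
Step 4: Since 2^151 < 2^160, the claimed attack beats the generic birthday bound, so collision resistance is broken.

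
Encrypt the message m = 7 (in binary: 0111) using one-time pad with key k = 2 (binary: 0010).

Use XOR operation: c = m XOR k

Step 1: Write out the XOR operation bit by bit:
  Message: 0111
  Key:     0010
  XOR:     0101
Step 2: Convert to decimal: 0101 = 5.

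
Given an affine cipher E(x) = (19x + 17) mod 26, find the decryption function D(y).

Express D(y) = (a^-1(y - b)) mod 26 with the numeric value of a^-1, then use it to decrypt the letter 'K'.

Step 1: Find a^-1, the modular inverse of 19 mod 26.
Step 2: We need 19 * a^-1 = 1 (mod 26).
Step 3: 19 * 11 = 209 = 8 * 26 + 1, so a^-1 = 11.
Step 4: D(y) = 11(y - 17) mod 26.
Step 5: Apply to 'K' (y = 10): D(10) = 11 * (10 - 17) mod 26 = 11 * -7 mod 26 = 1 -> 'B'.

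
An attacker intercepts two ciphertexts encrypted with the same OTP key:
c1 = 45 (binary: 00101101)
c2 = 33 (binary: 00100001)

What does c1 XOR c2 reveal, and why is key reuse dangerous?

Step 1: c1 XOR c2 = (m1 XOR k) XOR (m2 XOR k).
Step 2: By XOR associativity/commutativity: = m1 XOR m2 XOR k XOR k = m1 XOR m2.
Step 3: 00101101 XOR 00100001 = 00001100 = 12.
Step 4: The key cancels out! An attacker learns m1 XOR m2 = 12, revealing the relationship between plaintexts.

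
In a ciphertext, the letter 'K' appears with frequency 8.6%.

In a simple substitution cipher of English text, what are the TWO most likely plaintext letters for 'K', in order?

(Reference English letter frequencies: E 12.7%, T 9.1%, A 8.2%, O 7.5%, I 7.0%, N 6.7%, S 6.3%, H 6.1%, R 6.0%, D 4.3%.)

Step 1: Observed frequency of 'K' is 8.6%.
Step 2: Compute distances to each reference frequency and sort:
  A (8.2%): difference = 0.4% <-- BEST
  T (9.1%): difference = 0.5% <-- RUNNER-UP
  O (7.5%): difference = 1.1%
  I (7.0%): difference = 1.6%
  N (6.7%): difference = 1.9%
Step 3: Most likely is 'A' (8.2%, diff 0.4%); second most likely is 'T' (9.1%, diff 0.5%).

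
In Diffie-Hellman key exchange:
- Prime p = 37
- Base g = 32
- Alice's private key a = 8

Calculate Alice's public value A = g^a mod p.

Step 1: A = g^a mod p = 32^8 mod 37.
  32^1 mod 37 = 32
  32^2 mod 37 = (32 * 32) mod 37 = 25
  32^3 mod 37 = (25 * 32) mod 37 = 23
  32^4 mod 37 = (23 * 32) mod 37 = 33
  32^5 mod 37 = (33 * 32) mod 37 = 20
  32^6 mod 37 = (20 * 32) mod 37 = 11
  32^7 mod 37 = (11 * 32) mod 37 = 19
  32^8 mod 37 = (19 * 32) mod 37 = 16
Result: A = 16.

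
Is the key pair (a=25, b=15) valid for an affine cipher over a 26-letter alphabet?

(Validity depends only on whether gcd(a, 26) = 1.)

Step 1: Compute gcd(25, 26).
Step 2: gcd(25, 26) = 1.
Since gcd = 1, 25 is coprime with 26, so it is a valid key.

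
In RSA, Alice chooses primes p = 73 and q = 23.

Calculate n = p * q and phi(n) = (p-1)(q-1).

Step 1: n = p * q = 73 * 23 = 1679.
Step 2: phi(n) = (p-1)(q-1) = 72 * 22 = 1584.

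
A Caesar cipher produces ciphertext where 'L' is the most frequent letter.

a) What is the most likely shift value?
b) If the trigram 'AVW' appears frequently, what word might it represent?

Step 1: In English, 'E' is the most frequent letter (12.7%).
Step 2: The most frequent ciphertext letter is 'L' (position 11).
Step 3: Shift = (11 - 4) mod 26 = 7.
Step 4: Decrypt 'AVW' by shifting back 7:
  A -> T
  V -> O
  W -> P
Step 5: 'AVW' decrypts to 'TOP'.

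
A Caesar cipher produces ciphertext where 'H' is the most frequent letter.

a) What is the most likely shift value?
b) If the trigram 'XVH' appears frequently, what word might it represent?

Step 1: In English, 'E' is the most frequent letter (12.7%).
Step 2: The most frequent ciphertext letter is 'H' (position 7).
Step 3: Shift = (7 - 4) mod 26 = 3.
Step 4: Decrypt 'XVH' by shifting back 3:
  X -> U
  V -> S
  H -> E
Step 5: 'XVH' decrypts to 'USE'.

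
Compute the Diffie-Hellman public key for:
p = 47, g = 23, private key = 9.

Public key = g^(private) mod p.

Step 1: A = g^a mod p = 23^9 mod 47.
  23^1 mod 47 = 23
  23^2 mod 47 = (23 * 23) mod 47 = 12
  23^3 mod 47 = (12 * 23) mod 47 = 41
  23^4 mod 47 = (41 * 23) mod 47 = 3
  23^5 mod 47 = (3 * 23) mod 47 = 22
  23^6 mod 47 = (22 * 23) mod 47 = 36
  23^7 mod 47 = (36 * 23) mod 47 = 29
  23^8 mod 47 = (29 * 23) mod 47 = 9
  23^9 mod 47 = (9 * 23) mod 47 = 19
Result: A = 19.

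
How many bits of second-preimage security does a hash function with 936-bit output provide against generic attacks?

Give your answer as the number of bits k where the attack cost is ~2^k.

Step 1: The hash has a 936-bit output.
Step 2: Second-preimage resistance means: given a specific input x, it should be infeasible to find a different y with h(y) = h(x).
With a 936-bit output, a generic search for a second preimage costs about 2^936 evaluations (each trial matches the fixed target with probability 2^-936).
Step 3: Security level = 936 bits.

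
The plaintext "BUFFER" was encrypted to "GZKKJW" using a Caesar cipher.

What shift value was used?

Step 1: Compare first letters: B (position 1) -> G (position 6).
Step 2: Shift = (6 - 1) mod 26 = 5.
The shift value is 5.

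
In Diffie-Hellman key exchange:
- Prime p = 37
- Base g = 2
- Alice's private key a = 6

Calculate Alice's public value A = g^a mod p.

Step 1: A = g^a mod p = 2^6 mod 37.
  2^1 mod 37 = 2
  2^2 mod 37 = (2 * 2) mod 37 = 4
  2^3 mod 37 = (4 * 2) mod 37 = 8
  2^4 mod 37 = (8 * 2) mod 37 = 16
  2^5 mod 37 = (16 * 2) mod 37 = 32
  2^6 mod 37 = (32 * 2) mod 37 = 27
Result: A = 27.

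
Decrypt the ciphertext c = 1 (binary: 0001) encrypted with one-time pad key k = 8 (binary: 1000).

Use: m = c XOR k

Step 1: XOR ciphertext with key:
  Ciphertext: 0001
  Key:        1000
  XOR:        1001
Step 2: Plaintext = 1001 = 9 in decimal.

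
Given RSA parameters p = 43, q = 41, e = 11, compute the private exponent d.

Step 1: n = 43 * 41 = 1763.
Step 2: phi(n) = 42 * 40 = 1680.
Step 3: Find d such that 11 * d = 1 (mod 1680).
Step 4: d = 11^(-1) mod 1680 = 611.
Verification: 11 * 611 = 6721 = 4 * 1680 + 1.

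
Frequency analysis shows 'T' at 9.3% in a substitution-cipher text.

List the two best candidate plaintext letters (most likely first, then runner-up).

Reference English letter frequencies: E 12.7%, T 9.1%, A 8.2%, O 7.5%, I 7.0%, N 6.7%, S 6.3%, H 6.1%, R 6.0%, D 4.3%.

Step 1: Observed frequency of 'T' is 9.3%.
Step 2: Compute distances to each reference frequency and sort:
  T (9.1%): difference = 0.2% <-- BEST
  A (8.2%): difference = 1.1% <-- RUNNER-UP
  O (7.5%): difference = 1.8%
  I (7.0%): difference = 2.3%
  N (6.7%): difference = 2.6%
Step 3: Most likely is 'T' (9.1%, diff 0.2%); second most likely is 'A' (8.2%, diff 1.1%).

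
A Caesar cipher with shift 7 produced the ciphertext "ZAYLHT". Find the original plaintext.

Step 1: Reverse the shift by subtracting 7 from each letter position.
  Z (position 25) -> position (25-7) mod 26 = 18 -> S
  A (position 0) -> position (0-7) mod 26 = 19 -> T
  Y (position 24) -> position (24-7) mod 26 = 17 -> R
  L (position 11) -> position (11-7) mod 26 = 4 -> E
  H (position 7) -> position (7-7) mod 26 = 0 -> A
  T (position 19) -> position (19-7) mod 26 = 12 -> M
Decrypted message: STREAM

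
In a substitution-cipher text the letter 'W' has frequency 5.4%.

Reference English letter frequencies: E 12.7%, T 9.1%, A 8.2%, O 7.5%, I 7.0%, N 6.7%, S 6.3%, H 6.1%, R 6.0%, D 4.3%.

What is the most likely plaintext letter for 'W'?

Step 1: The observed frequency is 5.4%.
Step 2: Compare with English frequencies:
  E: 12.7% (difference: 7.3%)
  T: 9.1% (difference: 3.7%)
  A: 8.2% (difference: 2.8%)
  O: 7.5% (difference: 2.1%)
  I: 7.0% (difference: 1.6%)
  N: 6.7% (difference: 1.3%)
  S: 6.3% (difference: 0.9%)
  H: 6.1% (difference: 0.7%)
  R: 6.0% (difference: 0.6%) <-- closest
  D: 4.3% (difference: 1.1%)
Step 3: 'W' most likely represents 'R' (frequency 6.0%).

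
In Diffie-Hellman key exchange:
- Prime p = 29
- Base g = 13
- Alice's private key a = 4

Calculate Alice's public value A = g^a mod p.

Step 1: A = g^a mod p = 13^4 mod 29.
  13^1 mod 29 = 13
  13^2 mod 29 = (13 * 13) mod 29 = 24
  13^3 mod 29 = (24 * 13) mod 29 = 22
  13^4 mod 29 = (22 * 13) mod 29 = 25
Result: A = 25.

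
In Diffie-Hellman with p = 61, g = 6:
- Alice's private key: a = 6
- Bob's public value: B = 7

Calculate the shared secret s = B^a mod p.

Step 1: s = B^a mod p = 7^6 mod 61.
  7^1 mod 61 = 7
  7^2 mod 61 = (7 * 7) mod 61 = 49
  7^3 mod 61 = (49 * 7) mod 61 = 38
  7^4 mod 61 = (38 * 7) mod 61 = 22
  7^5 mod 61 = (22 * 7) mod 61 = 32
  7^6 mod 61 = (32 * 7) mod 61 = 41
Result: shared secret = 41.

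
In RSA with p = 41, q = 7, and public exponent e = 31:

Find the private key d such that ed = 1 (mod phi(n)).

Step 1: n = 41 * 7 = 287.
Step 2: phi(n) = 40 * 6 = 240.
Step 3: Find d such that 31 * d = 1 (mod 240).
Step 4: d = 31^(-1) mod 240 = 31.
Verification: 31 * 31 = 961 = 4 * 240 + 1.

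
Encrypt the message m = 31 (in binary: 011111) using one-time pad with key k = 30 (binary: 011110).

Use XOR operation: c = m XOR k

Step 1: Write out the XOR operation bit by bit:
  Message: 011111
  Key:     011110
  XOR:     000001
Step 2: Convert to decimal: 000001 = 1.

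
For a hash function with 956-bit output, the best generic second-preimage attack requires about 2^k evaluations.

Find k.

Step 1: The hash has a 956-bit output.
Step 2: Second-preimage resistance means: given a specific input x, it should be infeasible to find a different y with h(y) = h(x).
With a 956-bit output, a generic search for a second preimage costs about 2^956 evaluations (each trial matches the fixed target with probability 2^-956).
Step 3: Security level = 956 bits.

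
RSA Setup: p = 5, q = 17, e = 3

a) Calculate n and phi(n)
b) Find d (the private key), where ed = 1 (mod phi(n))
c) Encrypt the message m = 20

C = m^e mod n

Step 1: n = 5 * 17 = 85.
Step 2: phi(n) = (5-1)(17-1) = 4 * 16 = 64.
Step 3: Find d = 3^(-1) mod 64 = 43.
  Verify: 3 * 43 = 129 = 1 (mod 64).
Step 4: C = 20^3 mod 85 = 10.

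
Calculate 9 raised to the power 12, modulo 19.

Step 1: Compute 9^12 mod 19 step by step, reducing modulo 19 at each step.
  9^1 mod 19 = 9
  9^2 mod 19 = (9 * 9) mod 19 = 5
  9^3 mod 19 = (5 * 9) mod 19 = 7
  9^4 mod 19 = (7 * 9) mod 19 = 6
  9^5 mod 19 = (6 * 9) mod 19 = 16
  9^6 mod 19 = (16 * 9) mod 19 = 11
  9^7 mod 19 = (11 * 9) mod 19 = 4
  9^8 mod 19 = (4 * 9) mod 19 = 17
  9^9 mod 19 = (17 * 9) mod 19 = 1
  9^10 mod 19 = (1 * 9) mod 19 = 9
  9^11 mod 19 = (9 * 9) mod 19 = 5
  9^12 mod 19 = (5 * 9) mod 19 = 7
Step 2: Result = 7.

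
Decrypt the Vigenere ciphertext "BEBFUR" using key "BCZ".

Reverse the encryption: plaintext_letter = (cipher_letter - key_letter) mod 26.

Step 1: Extend key: BCZBCZ
Step 2: Decrypt each letter (c - k) mod 26:
  B(1) - B(1) = (1-1) mod 26 = 0 = A
  E(4) - C(2) = (4-2) mod 26 = 2 = C
  B(1) - Z(25) = (1-25) mod 26 = 2 = C
  F(5) - B(1) = (5-1) mod 26 = 4 = E
  U(20) - C(2) = (20-2) mod 26 = 18 = S
  R(17) - Z(25) = (17-25) mod 26 = 18 = S
Plaintext: ACCESS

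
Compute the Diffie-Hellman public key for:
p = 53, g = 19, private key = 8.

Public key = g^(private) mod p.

Step 1: A = g^a mod p = 19^8 mod 53.
  19^1 mod 53 = 19
  19^2 mod 53 = (19 * 19) mod 53 = 43
  19^3 mod 53 = (43 * 19) mod 53 = 22
  19^4 mod 53 = (22 * 19) mod 53 = 47
  19^5 mod 53 = (47 * 19) mod 53 = 45
  19^6 mod 53 = (45 * 19) mod 53 = 7
  19^7 mod 53 = (7 * 19) mod 53 = 27
  19^8 mod 53 = (27 * 19) mod 53 = 36
Result: A = 36.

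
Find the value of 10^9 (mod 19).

Step 1: Compute 10^9 mod 19 step by step, reducing modulo 19 at each step.
  10^1 mod 19 = 10
  10^2 mod 19 = (10 * 10) mod 19 = 5
  10^3 mod 19 = (5 * 10) mod 19 = 12
  10^4 mod 19 = (12 * 10) mod 19 = 6
  10^5 mod 19 = (6 * 10) mod 19 = 3
  10^6 mod 19 = (3 * 10) mod 19 = 11
  10^7 mod 19 = (11 * 10) mod 19 = 15
  10^8 mod 19 = (15 * 10) mod 19 = 17
  10^9 mod 19 = (17 * 10) mod 19 = 18
Step 2: Result = 18.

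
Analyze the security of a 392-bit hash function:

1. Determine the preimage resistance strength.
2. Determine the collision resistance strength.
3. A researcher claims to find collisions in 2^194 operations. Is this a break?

Step 1: Preimage resistance requires brute-force of 2^392 operations.
Step 2: Collision resistance (birthday bound) = 2^(392/2) = 2^196.
Step 3: The claimed attack costs 2^194 operations.
Step 4: Since 2^194 < 2^196, the claimed attack beats the generic birthday bound, so collision resistance is broken.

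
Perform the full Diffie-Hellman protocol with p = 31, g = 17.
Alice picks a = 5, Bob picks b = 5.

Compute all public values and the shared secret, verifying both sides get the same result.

Step 1: A = g^a mod p = 17^5 mod 31 = 26.
Step 2: B = g^b mod p = 17^5 mod 31 = 26.
Step 3: Alice computes s = B^a mod p = 26^5 mod 31 = 6.
Step 4: Bob computes s = A^b mod p = 26^5 mod 31 = 6.
Both sides agree: shared secret = 6.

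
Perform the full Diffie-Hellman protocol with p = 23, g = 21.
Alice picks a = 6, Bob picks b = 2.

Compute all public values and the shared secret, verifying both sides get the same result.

Step 1: A = g^a mod p = 21^6 mod 23 = 18.
Step 2: B = g^b mod p = 21^2 mod 23 = 4.
Step 3: Alice computes s = B^a mod p = 4^6 mod 23 = 2.
Step 4: Bob computes s = A^b mod p = 18^2 mod 23 = 2.
Both sides agree: shared secret = 2.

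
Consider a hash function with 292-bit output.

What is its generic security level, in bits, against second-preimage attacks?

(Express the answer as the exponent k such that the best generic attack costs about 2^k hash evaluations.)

Step 1: The hash has a 292-bit output.
Step 2: Second-preimage resistance means: given a specific input x, it should be infeasible to find a different y with h(y) = h(x).
With a 292-bit output, a generic search for a second preimage costs about 2^292 evaluations (each trial matches the fixed target with probability 2^-292).
Step 3: Security level = 292 bits.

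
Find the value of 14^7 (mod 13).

Step 1: Compute 14^7 mod 13 step by step, reducing modulo 13 at each step.
  14^1 mod 13 = 1
  14^2 mod 13 = (1 * 14) mod 13 = 1
  14^3 mod 13 = (1 * 14) mod 13 = 1
  14^4 mod 13 = (1 * 14) mod 13 = 1
  14^5 mod 13 = (1 * 14) mod 13 = 1
  14^6 mod 13 = (1 * 14) mod 13 = 1
  14^7 mod 13 = (1 * 14) mod 13 = 1
Step 2: Result = 1.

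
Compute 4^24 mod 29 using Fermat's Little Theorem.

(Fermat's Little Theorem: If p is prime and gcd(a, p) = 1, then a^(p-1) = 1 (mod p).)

Step 1: Since 29 is prime, by Fermat's Little Theorem: 4^28 = 1 (mod 29).
Step 2: Reduce exponent: 24 mod 28 = 24.
Step 3: So 4^24 = 4^24 (mod 29).
Step 4: 4^24 mod 29 = 23.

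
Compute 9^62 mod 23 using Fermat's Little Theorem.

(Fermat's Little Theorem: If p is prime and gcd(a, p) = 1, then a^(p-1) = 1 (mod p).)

Step 1: Since 23 is prime, by Fermat's Little Theorem: 9^22 = 1 (mod 23).
Step 2: Reduce exponent: 62 mod 22 = 18.
Step 3: So 9^62 = 9^18 (mod 23).
Step 4: 9^18 mod 23 = 4.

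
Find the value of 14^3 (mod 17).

Step 1: Compute 14^3 mod 17 step by step, reducing modulo 17 at each step.
  14^1 mod 17 = 14
  14^2 mod 17 = (14 * 14) mod 17 = 9
  14^3 mod 17 = (9 * 14) mod 17 = 7
Step 2: Result = 7.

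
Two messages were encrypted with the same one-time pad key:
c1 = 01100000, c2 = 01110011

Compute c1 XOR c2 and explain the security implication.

Step 1: c1 XOR c2 = (m1 XOR k) XOR (m2 XOR k).
Step 2: By XOR associativity/commutativity: = m1 XOR m2 XOR k XOR k = m1 XOR m2.
Step 3: 01100000 XOR 01110011 = 00010011 = 19.
Step 4: The key cancels out! An attacker learns m1 XOR m2 = 19, revealing the relationship between plaintexts.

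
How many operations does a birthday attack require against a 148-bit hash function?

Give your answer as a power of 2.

Step 1: The birthday paradox gives collision probability ~50% after sqrt(2^n) = 2^(n/2) hashes.
Step 2: For 148-bit output: 2^(148/2) = 2^74.
Step 3: Approximately 2^74 hash computations needed.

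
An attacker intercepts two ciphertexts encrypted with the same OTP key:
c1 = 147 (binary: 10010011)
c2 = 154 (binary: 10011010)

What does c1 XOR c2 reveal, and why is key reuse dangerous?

Step 1: c1 XOR c2 = (m1 XOR k) XOR (m2 XOR k).
Step 2: By XOR associativity/commutativity: = m1 XOR m2 XOR k XOR k = m1 XOR m2.
Step 3: 10010011 XOR 10011010 = 00001001 = 9.
Step 4: The key cancels out! An attacker learns m1 XOR m2 = 9, revealing the relationship between plaintexts.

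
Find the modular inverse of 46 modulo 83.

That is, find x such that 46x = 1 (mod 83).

Step 1: We need x such that 46 * x = 1 (mod 83).
Step 2: Using the extended Euclidean algorithm or trial:
  46 * 74 = 3404 = 41 * 83 + 1.
Step 3: Since 3404 mod 83 = 1, the inverse is x = 74.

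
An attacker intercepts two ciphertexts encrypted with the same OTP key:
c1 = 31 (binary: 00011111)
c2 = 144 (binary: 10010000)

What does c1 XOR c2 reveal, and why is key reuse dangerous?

Step 1: c1 XOR c2 = (m1 XOR k) XOR (m2 XOR k).
Step 2: By XOR associativity/commutativity: = m1 XOR m2 XOR k XOR k = m1 XOR m2.
Step 3: 00011111 XOR 10010000 = 10001111 = 143.
Step 4: The key cancels out! An attacker learns m1 XOR m2 = 143, revealing the relationship between plaintexts.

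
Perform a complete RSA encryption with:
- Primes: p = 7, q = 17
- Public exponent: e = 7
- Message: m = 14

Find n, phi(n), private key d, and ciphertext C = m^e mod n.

Step 1: n = 7 * 17 = 119.
Step 2: phi(n) = (7-1)(17-1) = 6 * 16 = 96.
Step 3: Find d = 7^(-1) mod 96 = 55.
  Verify: 7 * 55 = 385 = 1 (mod 96).
Step 4: C = 14^7 mod 119 = 91.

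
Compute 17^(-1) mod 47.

Step 1: We need x such that 17 * x = 1 (mod 47).
Step 2: Using the extended Euclidean algorithm or trial:
  17 * 36 = 612 = 13 * 47 + 1.
Step 3: Since 612 mod 47 = 1, the inverse is x = 36.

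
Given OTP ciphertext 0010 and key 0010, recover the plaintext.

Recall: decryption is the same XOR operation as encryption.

Step 1: XOR ciphertext with key:
  Ciphertext: 0010
  Key:        0010
  XOR:        0000
Step 2: Plaintext = 0000 = 0 in decimal.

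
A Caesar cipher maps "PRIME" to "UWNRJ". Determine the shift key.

Step 1: Compare first letters: P (position 15) -> U (position 20).
Step 2: Shift = (20 - 15) mod 26 = 5.
The shift value is 5.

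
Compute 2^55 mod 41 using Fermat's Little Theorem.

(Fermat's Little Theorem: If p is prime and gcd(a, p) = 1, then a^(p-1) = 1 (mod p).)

Step 1: Since 41 is prime, by Fermat's Little Theorem: 2^40 = 1 (mod 41).
Step 2: Reduce exponent: 55 mod 40 = 15.
Step 3: So 2^55 = 2^15 (mod 41).
Step 4: 2^15 mod 41 = 9.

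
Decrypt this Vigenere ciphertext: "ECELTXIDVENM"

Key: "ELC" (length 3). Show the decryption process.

Step 1: Key 'ELC' has length 3. Extended key: ELCELCELCELC
Step 2: Decrypt each position:
  E(4) - E(4) = 0 = A
  C(2) - L(11) = 17 = R
  E(4) - C(2) = 2 = C
  L(11) - E(4) = 7 = H
  T(19) - L(11) = 8 = I
  X(23) - C(2) = 21 = V
  I(8) - E(4) = 4 = E
  D(3) - L(11) = 18 = S
  V(21) - C(2) = 19 = T
  E(4) - E(4) = 0 = A
  N(13) - L(11) = 2 = C
  M(12) - C(2) = 10 = K
Plaintext: ARCHIVESTACK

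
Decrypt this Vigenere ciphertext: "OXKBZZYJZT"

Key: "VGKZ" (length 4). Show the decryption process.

Step 1: Key 'VGKZ' has length 4. Extended key: VGKZVGKZVG
Step 2: Decrypt each position:
  O(14) - V(21) = 19 = T
  X(23) - G(6) = 17 = R
  K(10) - K(10) = 0 = A
  B(1) - Z(25) = 2 = C
  Z(25) - V(21) = 4 = E
  Z(25) - G(6) = 19 = T
  Y(24) - K(10) = 14 = O
  J(9) - Z(25) = 10 = K
  Z(25) - V(21) = 4 = E
  T(19) - G(6) = 13 = N
Plaintext: TRACETOKEN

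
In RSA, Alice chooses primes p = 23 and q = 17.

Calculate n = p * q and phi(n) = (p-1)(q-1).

Step 1: n = p * q = 23 * 17 = 391.
Step 2: phi(n) = (p-1)(q-1) = 22 * 16 = 352.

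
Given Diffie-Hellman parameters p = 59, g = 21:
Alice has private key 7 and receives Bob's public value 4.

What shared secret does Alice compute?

Step 1: s = B^a mod p = 4^7 mod 59.
  4^1 mod 59 = 4
  4^2 mod 59 = (4 * 4) mod 59 = 16
  4^3 mod 59 = (16 * 4) mod 59 = 5
  4^4 mod 59 = (5 * 4) mod 59 = 20
  4^5 mod 59 = (20 * 4) mod 59 = 21
  4^6 mod 59 = (21 * 4) mod 59 = 25
  4^7 mod 59 = (25 * 4) mod 59 = 41
Result: shared secret = 41.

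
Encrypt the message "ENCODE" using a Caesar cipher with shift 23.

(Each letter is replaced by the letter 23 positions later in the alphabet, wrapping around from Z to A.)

Step 1: For each letter, shift forward by 23 positions (mod 26).
  E (position 4) -> position (4+23) mod 26 = 1 -> B
  N (position 13) -> position (13+23) mod 26 = 10 -> K
  C (position 2) -> position (2+23) mod 26 = 25 -> Z
  O (position 14) -> position (14+23) mod 26 = 11 -> L
  D (position 3) -> position (3+23) mod 26 = 0 -> A
  E (position 4) -> position (4+23) mod 26 = 1 -> B
Result: BKZLAB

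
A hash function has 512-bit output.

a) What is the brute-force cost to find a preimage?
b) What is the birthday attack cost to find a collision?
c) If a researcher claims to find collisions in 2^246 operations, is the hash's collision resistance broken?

Step 1: Preimage resistance requires brute-force of 2^512 operations.
Step 2: Collision resistance (birthday bound) = 2^(512/2) = 2^256.
Step 3: The claimed attack costs 2^246 operations.
Step 4: Since 2^246 < 2^256, the claimed attack beats the generic birthday bound, so collision resistance is broken.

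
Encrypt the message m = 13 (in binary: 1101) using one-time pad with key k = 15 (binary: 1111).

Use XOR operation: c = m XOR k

Step 1: Write out the XOR operation bit by bit:
  Message: 1101
  Key:     1111
  XOR:     0010
Step 2: Convert to decimal: 0010 = 2.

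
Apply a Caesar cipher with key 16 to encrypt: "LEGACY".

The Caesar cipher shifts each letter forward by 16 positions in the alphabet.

Step 1: For each letter, shift forward by 16 positions (mod 26).
  L (position 11) -> position (11+16) mod 26 = 1 -> B
  E (position 4) -> position (4+16) mod 26 = 20 -> U
  G (position 6) -> position (6+16) mod 26 = 22 -> W
  A (position 0) -> position (0+16) mod 26 = 16 -> Q
  C (position 2) -> position (2+16) mod 26 = 18 -> S
  Y (position 24) -> position (24+16) mod 26 = 14 -> O
Result: BUWQSO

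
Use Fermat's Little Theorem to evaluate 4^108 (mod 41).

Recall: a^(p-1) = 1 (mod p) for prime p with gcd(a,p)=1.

Step 1: Since 41 is prime, by Fermat's Little Theorem: 4^40 = 1 (mod 41).
Step 2: Reduce exponent: 108 mod 40 = 28.
Step 3: So 4^108 = 4^28 (mod 41).
Step 4: 4^28 mod 41 = 18.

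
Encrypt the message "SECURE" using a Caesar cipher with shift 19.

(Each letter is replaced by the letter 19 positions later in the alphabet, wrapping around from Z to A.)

Step 1: For each letter, shift forward by 19 positions (mod 26).
  S (position 18) -> position (18+19) mod 26 = 11 -> L
  E (position 4) -> position (4+19) mod 26 = 23 -> X
  C (position 2) -> position (2+19) mod 26 = 21 -> V
  U (position 20) -> position (20+19) mod 26 = 13 -> N
  R (position 17) -> position (17+19) mod 26 = 10 -> K
  E (position 4) -> position (4+19) mod 26 = 23 -> X
Result: LXVNKX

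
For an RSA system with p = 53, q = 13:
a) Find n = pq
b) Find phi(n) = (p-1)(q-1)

Step 1: n = p * q = 53 * 13 = 689.
Step 2: phi(n) = (p-1)(q-1) = 52 * 12 = 624.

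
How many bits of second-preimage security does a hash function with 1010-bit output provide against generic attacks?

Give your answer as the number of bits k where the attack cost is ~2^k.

Step 1: The hash has a 1010-bit output.
Step 2: Second-preimage resistance means: given a specific input x, it should be infeasible to find a different y with h(y) = h(x).
With a 1010-bit output, a generic search for a second preimage costs about 2^1010 evaluations (each trial matches the fixed target with probability 2^-1010).
Step 3: Security level = 1010 bits.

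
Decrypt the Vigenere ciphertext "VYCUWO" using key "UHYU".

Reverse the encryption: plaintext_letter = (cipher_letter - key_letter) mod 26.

Step 1: Extend key: UHYUUH
Step 2: Decrypt each letter (c - k) mod 26:
  V(21) - U(20) = (21-20) mod 26 = 1 = B
  Y(24) - H(7) = (24-7) mod 26 = 17 = R
  C(2) - Y(24) = (2-24) mod 26 = 4 = E
  U(20) - U(20) = (20-20) mod 26 = 0 = A
  W(22) - U(20) = (22-20) mod 26 = 2 = C
  O(14) - H(7) = (14-7) mod 26 = 7 = H
Plaintext: BREACH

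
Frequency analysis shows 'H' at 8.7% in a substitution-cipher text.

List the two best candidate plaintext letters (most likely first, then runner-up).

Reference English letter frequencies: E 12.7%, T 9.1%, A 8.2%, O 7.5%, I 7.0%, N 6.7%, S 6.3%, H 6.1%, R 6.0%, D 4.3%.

Step 1: Observed frequency of 'H' is 8.7%.
Step 2: Compute distances to each reference frequency and sort:
  T (9.1%): difference = 0.4% <-- BEST
  A (8.2%): difference = 0.5% <-- RUNNER-UP
  O (7.5%): difference = 1.2%
  I (7.0%): difference = 1.7%
  N (6.7%): difference = 2.0%
Step 3: Most likely is 'T' (9.1%, diff 0.4%); second most likely is 'A' (8.2%, diff 0.5%).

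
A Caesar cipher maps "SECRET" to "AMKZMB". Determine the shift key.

Step 1: Compare first letters: S (position 18) -> A (position 0).
Step 2: Shift = (0 - 18) mod 26 = 8.
The shift value is 8.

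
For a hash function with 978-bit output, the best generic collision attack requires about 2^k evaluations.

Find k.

Step 1: The hash has a 978-bit output.
Step 2: Collision resistance means it should be infeasible to find any x != y with h(x) = h(y).
By the birthday bound, a generic collision search succeeds after about sqrt(2^978) = 2^(978/2) = 2^489 evaluations.
Step 3: Security level = 489 bits.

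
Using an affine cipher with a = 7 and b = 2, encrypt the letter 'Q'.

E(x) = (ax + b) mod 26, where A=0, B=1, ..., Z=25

Step 1: Convert 'Q' to number: x = 16.
Step 2: E(16) = (7 * 16 + 2) mod 26 = 114 mod 26 = 10.
Step 3: Convert 10 back to letter: K.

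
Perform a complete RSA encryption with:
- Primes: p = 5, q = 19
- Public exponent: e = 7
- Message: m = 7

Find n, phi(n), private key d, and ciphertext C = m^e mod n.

Step 1: n = 5 * 19 = 95.
Step 2: phi(n) = (5-1)(19-1) = 4 * 18 = 72.
Step 3: Find d = 7^(-1) mod 72 = 31.
  Verify: 7 * 31 = 217 = 1 (mod 72).
Step 4: C = 7^7 mod 95 = 83.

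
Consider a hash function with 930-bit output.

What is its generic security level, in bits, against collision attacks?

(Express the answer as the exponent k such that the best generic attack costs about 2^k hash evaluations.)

Step 1: The hash has a 930-bit output.
Step 2: Collision resistance means it should be infeasible to find any x != y with h(x) = h(y).
By the birthday bound, a generic collision search succeeds after about sqrt(2^930) = 2^(930/2) = 2^465 evaluations.
Step 3: Security level = 465 bits.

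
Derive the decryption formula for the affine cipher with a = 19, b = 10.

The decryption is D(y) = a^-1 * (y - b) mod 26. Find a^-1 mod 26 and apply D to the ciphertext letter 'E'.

Step 1: Find a^-1, the modular inverse of 19 mod 26.
Step 2: We need 19 * a^-1 = 1 (mod 26).
Step 3: 19 * 11 = 209 = 8 * 26 + 1, so a^-1 = 11.
Step 4: D(y) = 11(y - 10) mod 26.
Step 5: Apply to 'E' (y = 4): D(4) = 11 * (4 - 10) mod 26 = 11 * -6 mod 26 = 12 -> 'M'.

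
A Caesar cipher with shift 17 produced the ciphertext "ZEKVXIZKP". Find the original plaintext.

Step 1: Reverse the shift by subtracting 17 from each letter position.
  Z (position 25) -> position (25-17) mod 26 = 8 -> I
  E (position 4) -> position (4-17) mod 26 = 13 -> N
  K (position 10) -> position (10-17) mod 26 = 19 -> T
  V (position 21) -> position (21-17) mod 26 = 4 -> E
  X (position 23) -> position (23-17) mod 26 = 6 -> G
  I (position 8) -> position (8-17) mod 26 = 17 -> R
  Z (position 25) -> position (25-17) mod 26 = 8 -> I
  K (position 10) -> position (10-17) mod 26 = 19 -> T
  P (position 15) -> position (15-17) mod 26 = 24 -> Y
Decrypted message: INTEGRITY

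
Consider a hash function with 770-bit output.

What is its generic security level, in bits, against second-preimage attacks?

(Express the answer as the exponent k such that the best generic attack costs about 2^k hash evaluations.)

Step 1: The hash has a 770-bit output.
Step 2: Second-preimage resistance means: given a specific input x, it should be infeasible to find a different y with h(y) = h(x).
With a 770-bit output, a generic search for a second preimage costs about 2^770 evaluations (each trial matches the fixed target with probability 2^-770).
Step 3: Security level = 770 bits.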